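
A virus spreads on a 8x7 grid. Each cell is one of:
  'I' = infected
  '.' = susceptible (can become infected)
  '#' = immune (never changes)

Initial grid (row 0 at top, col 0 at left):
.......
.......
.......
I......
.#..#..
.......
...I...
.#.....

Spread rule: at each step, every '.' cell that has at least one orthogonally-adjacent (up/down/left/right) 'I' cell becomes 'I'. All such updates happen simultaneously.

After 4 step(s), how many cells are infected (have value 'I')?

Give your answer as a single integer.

Step 0 (initial): 2 infected
Step 1: +7 new -> 9 infected
Step 2: +11 new -> 20 infected
Step 3: +10 new -> 30 infected
Step 4: +8 new -> 38 infected

Answer: 38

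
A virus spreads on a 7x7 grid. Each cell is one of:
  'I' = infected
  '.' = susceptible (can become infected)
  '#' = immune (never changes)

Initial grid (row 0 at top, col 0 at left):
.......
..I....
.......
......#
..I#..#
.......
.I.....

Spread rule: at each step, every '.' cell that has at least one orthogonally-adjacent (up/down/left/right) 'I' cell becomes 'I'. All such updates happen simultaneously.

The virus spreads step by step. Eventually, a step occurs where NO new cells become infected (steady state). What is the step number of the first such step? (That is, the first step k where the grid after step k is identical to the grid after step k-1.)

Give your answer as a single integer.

Answer: 6

Derivation:
Step 0 (initial): 3 infected
Step 1: +10 new -> 13 infected
Step 2: +12 new -> 25 infected
Step 3: +9 new -> 34 infected
Step 4: +7 new -> 41 infected
Step 5: +5 new -> 46 infected
Step 6: +0 new -> 46 infected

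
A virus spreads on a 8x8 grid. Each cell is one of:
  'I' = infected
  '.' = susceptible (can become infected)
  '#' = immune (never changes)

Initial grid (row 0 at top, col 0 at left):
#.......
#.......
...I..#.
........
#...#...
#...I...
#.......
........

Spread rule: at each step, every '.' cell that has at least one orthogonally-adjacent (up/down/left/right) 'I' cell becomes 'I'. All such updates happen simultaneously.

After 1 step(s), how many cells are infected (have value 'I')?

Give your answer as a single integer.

Step 0 (initial): 2 infected
Step 1: +7 new -> 9 infected

Answer: 9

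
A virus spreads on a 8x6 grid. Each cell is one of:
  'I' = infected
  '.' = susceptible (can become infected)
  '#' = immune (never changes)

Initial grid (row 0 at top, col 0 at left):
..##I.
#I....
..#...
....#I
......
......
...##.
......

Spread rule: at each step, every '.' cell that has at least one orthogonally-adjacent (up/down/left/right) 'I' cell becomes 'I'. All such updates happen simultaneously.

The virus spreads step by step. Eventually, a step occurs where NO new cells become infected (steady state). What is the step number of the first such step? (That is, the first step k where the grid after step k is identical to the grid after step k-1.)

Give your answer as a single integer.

Step 0 (initial): 3 infected
Step 1: +7 new -> 10 infected
Step 2: +8 new -> 18 infected
Step 3: +7 new -> 25 infected
Step 4: +6 new -> 31 infected
Step 5: +4 new -> 35 infected
Step 6: +4 new -> 39 infected
Step 7: +2 new -> 41 infected
Step 8: +0 new -> 41 infected

Answer: 8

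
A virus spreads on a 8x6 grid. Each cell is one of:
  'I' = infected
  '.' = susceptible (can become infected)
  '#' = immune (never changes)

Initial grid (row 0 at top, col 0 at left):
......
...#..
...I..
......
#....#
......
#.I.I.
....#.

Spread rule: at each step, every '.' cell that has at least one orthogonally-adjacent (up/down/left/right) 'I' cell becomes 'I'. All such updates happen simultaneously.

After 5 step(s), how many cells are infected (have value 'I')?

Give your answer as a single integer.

Step 0 (initial): 3 infected
Step 1: +9 new -> 12 infected
Step 2: +15 new -> 27 infected
Step 3: +10 new -> 37 infected
Step 4: +5 new -> 42 infected
Step 5: +1 new -> 43 infected

Answer: 43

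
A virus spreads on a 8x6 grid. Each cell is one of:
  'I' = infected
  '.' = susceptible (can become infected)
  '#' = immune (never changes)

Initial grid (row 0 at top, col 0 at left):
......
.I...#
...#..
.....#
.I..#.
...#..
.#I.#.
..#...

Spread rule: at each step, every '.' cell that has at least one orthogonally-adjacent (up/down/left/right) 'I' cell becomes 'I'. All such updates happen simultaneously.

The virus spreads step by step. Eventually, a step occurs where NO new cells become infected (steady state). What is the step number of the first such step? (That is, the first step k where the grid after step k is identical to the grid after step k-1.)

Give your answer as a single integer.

Step 0 (initial): 3 infected
Step 1: +10 new -> 13 infected
Step 2: +10 new -> 23 infected
Step 3: +5 new -> 28 infected
Step 4: +5 new -> 33 infected
Step 5: +4 new -> 37 infected
Step 6: +1 new -> 38 infected
Step 7: +2 new -> 40 infected
Step 8: +0 new -> 40 infected

Answer: 8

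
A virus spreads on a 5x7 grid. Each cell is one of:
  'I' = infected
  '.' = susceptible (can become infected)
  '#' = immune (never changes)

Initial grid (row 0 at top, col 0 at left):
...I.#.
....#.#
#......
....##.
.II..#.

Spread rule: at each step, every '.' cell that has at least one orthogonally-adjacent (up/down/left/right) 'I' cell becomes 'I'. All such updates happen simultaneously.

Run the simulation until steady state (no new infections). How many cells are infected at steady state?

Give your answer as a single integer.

Step 0 (initial): 3 infected
Step 1: +7 new -> 10 infected
Step 2: +8 new -> 18 infected
Step 3: +3 new -> 21 infected
Step 4: +2 new -> 23 infected
Step 5: +2 new -> 25 infected
Step 6: +1 new -> 26 infected
Step 7: +1 new -> 27 infected
Step 8: +0 new -> 27 infected

Answer: 27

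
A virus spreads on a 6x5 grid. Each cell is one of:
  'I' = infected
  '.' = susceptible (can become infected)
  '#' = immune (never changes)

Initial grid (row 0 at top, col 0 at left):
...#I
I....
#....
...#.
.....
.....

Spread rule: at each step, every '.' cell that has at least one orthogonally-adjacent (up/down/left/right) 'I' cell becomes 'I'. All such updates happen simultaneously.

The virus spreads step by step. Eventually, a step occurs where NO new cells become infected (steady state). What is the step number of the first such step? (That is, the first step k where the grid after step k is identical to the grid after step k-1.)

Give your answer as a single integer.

Answer: 7

Derivation:
Step 0 (initial): 2 infected
Step 1: +3 new -> 5 infected
Step 2: +5 new -> 10 infected
Step 3: +5 new -> 15 infected
Step 4: +4 new -> 19 infected
Step 5: +5 new -> 24 infected
Step 6: +3 new -> 27 infected
Step 7: +0 new -> 27 infected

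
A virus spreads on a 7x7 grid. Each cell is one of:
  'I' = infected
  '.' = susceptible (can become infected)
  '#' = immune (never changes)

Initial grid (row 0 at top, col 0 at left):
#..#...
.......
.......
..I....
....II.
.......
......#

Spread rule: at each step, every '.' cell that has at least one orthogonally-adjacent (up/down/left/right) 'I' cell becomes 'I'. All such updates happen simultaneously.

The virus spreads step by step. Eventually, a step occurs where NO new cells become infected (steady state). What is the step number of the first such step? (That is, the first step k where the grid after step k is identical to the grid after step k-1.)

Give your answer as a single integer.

Answer: 6

Derivation:
Step 0 (initial): 3 infected
Step 1: +10 new -> 13 infected
Step 2: +13 new -> 26 infected
Step 3: +11 new -> 37 infected
Step 4: +7 new -> 44 infected
Step 5: +2 new -> 46 infected
Step 6: +0 new -> 46 infected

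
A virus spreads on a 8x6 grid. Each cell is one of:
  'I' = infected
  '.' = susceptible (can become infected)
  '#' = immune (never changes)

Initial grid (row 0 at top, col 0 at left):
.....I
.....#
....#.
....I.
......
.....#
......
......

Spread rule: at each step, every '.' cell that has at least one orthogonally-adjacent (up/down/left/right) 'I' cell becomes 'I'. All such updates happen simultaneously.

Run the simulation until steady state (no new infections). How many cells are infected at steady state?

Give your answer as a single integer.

Step 0 (initial): 2 infected
Step 1: +4 new -> 6 infected
Step 2: +8 new -> 14 infected
Step 3: +7 new -> 21 infected
Step 4: +9 new -> 30 infected
Step 5: +8 new -> 38 infected
Step 6: +4 new -> 42 infected
Step 7: +2 new -> 44 infected
Step 8: +1 new -> 45 infected
Step 9: +0 new -> 45 infected

Answer: 45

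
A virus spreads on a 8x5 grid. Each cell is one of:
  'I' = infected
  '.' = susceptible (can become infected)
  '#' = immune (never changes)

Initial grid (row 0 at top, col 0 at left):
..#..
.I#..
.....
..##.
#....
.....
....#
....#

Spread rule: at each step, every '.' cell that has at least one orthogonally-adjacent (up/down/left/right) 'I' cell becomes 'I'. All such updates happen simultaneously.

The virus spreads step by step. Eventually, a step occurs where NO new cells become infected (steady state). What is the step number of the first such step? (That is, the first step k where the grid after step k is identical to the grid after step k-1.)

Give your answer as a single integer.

Step 0 (initial): 1 infected
Step 1: +3 new -> 4 infected
Step 2: +4 new -> 8 infected
Step 3: +3 new -> 11 infected
Step 4: +4 new -> 15 infected
Step 5: +7 new -> 22 infected
Step 6: +6 new -> 28 infected
Step 7: +4 new -> 32 infected
Step 8: +1 new -> 33 infected
Step 9: +0 new -> 33 infected

Answer: 9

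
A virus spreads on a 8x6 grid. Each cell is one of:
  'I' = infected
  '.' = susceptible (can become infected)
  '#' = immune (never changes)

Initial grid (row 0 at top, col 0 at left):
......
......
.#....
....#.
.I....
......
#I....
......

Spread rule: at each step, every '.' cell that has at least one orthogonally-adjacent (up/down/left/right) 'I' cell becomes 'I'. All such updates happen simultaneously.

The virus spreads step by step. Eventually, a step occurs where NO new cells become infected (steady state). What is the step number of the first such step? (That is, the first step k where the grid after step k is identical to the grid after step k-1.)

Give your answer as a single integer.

Step 0 (initial): 2 infected
Step 1: +6 new -> 8 infected
Step 2: +8 new -> 16 infected
Step 3: +7 new -> 23 infected
Step 4: +7 new -> 30 infected
Step 5: +8 new -> 38 infected
Step 6: +4 new -> 42 infected
Step 7: +2 new -> 44 infected
Step 8: +1 new -> 45 infected
Step 9: +0 new -> 45 infected

Answer: 9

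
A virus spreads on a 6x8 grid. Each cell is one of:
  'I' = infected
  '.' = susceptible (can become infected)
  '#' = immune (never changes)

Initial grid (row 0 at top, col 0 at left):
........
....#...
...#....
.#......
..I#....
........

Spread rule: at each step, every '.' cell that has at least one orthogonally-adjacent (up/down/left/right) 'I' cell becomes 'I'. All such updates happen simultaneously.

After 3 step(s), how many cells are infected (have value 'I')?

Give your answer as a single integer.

Answer: 15

Derivation:
Step 0 (initial): 1 infected
Step 1: +3 new -> 4 infected
Step 2: +5 new -> 9 infected
Step 3: +6 new -> 15 infected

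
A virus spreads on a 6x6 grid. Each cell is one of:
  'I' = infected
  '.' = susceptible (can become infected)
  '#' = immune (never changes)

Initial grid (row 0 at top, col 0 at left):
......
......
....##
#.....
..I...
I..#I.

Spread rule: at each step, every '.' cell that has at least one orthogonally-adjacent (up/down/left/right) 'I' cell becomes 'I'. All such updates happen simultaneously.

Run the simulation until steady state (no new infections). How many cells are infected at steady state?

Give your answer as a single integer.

Step 0 (initial): 3 infected
Step 1: +8 new -> 11 infected
Step 2: +5 new -> 16 infected
Step 3: +4 new -> 20 infected
Step 4: +4 new -> 24 infected
Step 5: +4 new -> 28 infected
Step 6: +3 new -> 31 infected
Step 7: +1 new -> 32 infected
Step 8: +0 new -> 32 infected

Answer: 32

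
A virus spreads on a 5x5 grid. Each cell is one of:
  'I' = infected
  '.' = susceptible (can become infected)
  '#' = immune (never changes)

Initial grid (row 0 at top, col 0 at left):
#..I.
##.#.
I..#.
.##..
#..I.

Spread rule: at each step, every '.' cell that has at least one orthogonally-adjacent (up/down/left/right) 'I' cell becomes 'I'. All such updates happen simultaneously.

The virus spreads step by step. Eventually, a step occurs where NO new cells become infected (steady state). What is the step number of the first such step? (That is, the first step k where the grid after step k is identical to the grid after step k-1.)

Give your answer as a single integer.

Answer: 4

Derivation:
Step 0 (initial): 3 infected
Step 1: +7 new -> 10 infected
Step 2: +6 new -> 16 infected
Step 3: +1 new -> 17 infected
Step 4: +0 new -> 17 infected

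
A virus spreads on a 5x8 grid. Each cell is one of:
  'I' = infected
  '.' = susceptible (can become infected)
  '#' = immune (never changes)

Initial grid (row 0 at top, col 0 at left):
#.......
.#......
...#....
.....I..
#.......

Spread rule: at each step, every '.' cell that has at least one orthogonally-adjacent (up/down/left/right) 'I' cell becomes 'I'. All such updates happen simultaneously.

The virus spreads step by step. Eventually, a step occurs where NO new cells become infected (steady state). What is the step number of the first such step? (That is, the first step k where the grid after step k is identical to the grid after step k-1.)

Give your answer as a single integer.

Step 0 (initial): 1 infected
Step 1: +4 new -> 5 infected
Step 2: +7 new -> 12 infected
Step 3: +7 new -> 19 infected
Step 4: +7 new -> 26 infected
Step 5: +6 new -> 32 infected
Step 6: +2 new -> 34 infected
Step 7: +2 new -> 36 infected
Step 8: +0 new -> 36 infected

Answer: 8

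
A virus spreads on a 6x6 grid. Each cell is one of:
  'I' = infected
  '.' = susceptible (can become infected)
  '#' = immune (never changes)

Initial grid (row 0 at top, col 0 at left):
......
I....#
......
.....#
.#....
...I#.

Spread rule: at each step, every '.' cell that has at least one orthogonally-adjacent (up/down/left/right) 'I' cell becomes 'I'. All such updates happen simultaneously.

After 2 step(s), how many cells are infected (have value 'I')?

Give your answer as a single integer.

Answer: 15

Derivation:
Step 0 (initial): 2 infected
Step 1: +5 new -> 7 infected
Step 2: +8 new -> 15 infected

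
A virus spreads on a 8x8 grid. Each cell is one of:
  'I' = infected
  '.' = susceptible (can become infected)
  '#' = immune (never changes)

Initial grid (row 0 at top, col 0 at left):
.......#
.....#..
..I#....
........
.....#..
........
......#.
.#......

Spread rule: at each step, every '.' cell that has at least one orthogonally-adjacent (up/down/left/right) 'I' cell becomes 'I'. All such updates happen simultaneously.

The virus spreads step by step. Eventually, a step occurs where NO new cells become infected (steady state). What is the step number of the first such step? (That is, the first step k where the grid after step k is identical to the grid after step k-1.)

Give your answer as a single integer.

Answer: 11

Derivation:
Step 0 (initial): 1 infected
Step 1: +3 new -> 4 infected
Step 2: +7 new -> 11 infected
Step 3: +9 new -> 20 infected
Step 4: +9 new -> 29 infected
Step 5: +8 new -> 37 infected
Step 6: +8 new -> 45 infected
Step 7: +7 new -> 52 infected
Step 8: +3 new -> 55 infected
Step 9: +2 new -> 57 infected
Step 10: +1 new -> 58 infected
Step 11: +0 new -> 58 infected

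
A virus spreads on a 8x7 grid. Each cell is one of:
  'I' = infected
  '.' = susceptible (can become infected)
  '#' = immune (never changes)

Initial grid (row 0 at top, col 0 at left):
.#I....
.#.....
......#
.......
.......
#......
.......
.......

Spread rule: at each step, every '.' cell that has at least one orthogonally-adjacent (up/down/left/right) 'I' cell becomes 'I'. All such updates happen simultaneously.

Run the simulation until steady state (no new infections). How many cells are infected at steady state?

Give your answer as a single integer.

Step 0 (initial): 1 infected
Step 1: +2 new -> 3 infected
Step 2: +3 new -> 6 infected
Step 3: +5 new -> 11 infected
Step 4: +7 new -> 18 infected
Step 5: +8 new -> 26 infected
Step 6: +7 new -> 33 infected
Step 7: +6 new -> 39 infected
Step 8: +6 new -> 45 infected
Step 9: +4 new -> 49 infected
Step 10: +2 new -> 51 infected
Step 11: +1 new -> 52 infected
Step 12: +0 new -> 52 infected

Answer: 52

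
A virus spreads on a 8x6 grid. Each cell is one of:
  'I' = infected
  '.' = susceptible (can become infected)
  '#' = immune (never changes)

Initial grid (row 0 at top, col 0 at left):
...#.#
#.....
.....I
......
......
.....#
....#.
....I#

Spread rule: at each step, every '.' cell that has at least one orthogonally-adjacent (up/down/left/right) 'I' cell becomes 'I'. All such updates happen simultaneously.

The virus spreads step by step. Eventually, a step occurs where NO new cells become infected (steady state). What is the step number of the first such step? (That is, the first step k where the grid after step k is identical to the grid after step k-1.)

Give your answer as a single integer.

Answer: 8

Derivation:
Step 0 (initial): 2 infected
Step 1: +4 new -> 6 infected
Step 2: +6 new -> 12 infected
Step 3: +8 new -> 20 infected
Step 4: +8 new -> 28 infected
Step 5: +7 new -> 35 infected
Step 6: +4 new -> 39 infected
Step 7: +2 new -> 41 infected
Step 8: +0 new -> 41 infected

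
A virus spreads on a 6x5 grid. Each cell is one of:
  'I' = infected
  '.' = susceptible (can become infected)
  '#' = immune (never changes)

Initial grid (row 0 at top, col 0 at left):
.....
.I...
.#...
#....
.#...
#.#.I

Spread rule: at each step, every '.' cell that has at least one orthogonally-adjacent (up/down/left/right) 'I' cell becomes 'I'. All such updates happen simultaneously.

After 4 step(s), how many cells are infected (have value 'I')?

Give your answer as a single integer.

Answer: 23

Derivation:
Step 0 (initial): 2 infected
Step 1: +5 new -> 7 infected
Step 2: +7 new -> 14 infected
Step 3: +7 new -> 21 infected
Step 4: +2 new -> 23 infected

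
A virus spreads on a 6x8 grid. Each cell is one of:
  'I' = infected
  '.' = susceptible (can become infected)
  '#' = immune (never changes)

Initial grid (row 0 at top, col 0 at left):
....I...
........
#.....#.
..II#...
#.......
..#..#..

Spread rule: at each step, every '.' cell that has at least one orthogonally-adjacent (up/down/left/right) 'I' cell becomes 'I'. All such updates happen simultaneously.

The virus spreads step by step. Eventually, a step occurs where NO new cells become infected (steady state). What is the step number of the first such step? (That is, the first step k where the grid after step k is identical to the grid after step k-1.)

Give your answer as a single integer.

Answer: 7

Derivation:
Step 0 (initial): 3 infected
Step 1: +8 new -> 11 infected
Step 2: +11 new -> 22 infected
Step 3: +8 new -> 30 infected
Step 4: +6 new -> 36 infected
Step 5: +4 new -> 40 infected
Step 6: +2 new -> 42 infected
Step 7: +0 new -> 42 infected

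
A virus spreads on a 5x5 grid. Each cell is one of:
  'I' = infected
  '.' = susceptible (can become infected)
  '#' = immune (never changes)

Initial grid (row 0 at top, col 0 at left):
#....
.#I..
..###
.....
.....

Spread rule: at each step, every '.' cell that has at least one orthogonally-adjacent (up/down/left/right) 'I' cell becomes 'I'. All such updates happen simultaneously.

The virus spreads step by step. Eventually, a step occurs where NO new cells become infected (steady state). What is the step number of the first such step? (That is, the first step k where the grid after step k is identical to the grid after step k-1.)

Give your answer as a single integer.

Step 0 (initial): 1 infected
Step 1: +2 new -> 3 infected
Step 2: +3 new -> 6 infected
Step 3: +1 new -> 7 infected
Step 4: +0 new -> 7 infected

Answer: 4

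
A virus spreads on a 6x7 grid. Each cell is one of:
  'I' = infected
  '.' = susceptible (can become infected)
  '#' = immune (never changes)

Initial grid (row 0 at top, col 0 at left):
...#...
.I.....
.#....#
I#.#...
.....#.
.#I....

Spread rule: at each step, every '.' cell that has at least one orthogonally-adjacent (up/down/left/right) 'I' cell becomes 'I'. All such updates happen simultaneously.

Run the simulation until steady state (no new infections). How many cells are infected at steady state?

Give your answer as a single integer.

Answer: 35

Derivation:
Step 0 (initial): 3 infected
Step 1: +7 new -> 10 infected
Step 2: +9 new -> 19 infected
Step 3: +4 new -> 23 infected
Step 4: +5 new -> 28 infected
Step 5: +5 new -> 33 infected
Step 6: +2 new -> 35 infected
Step 7: +0 new -> 35 infected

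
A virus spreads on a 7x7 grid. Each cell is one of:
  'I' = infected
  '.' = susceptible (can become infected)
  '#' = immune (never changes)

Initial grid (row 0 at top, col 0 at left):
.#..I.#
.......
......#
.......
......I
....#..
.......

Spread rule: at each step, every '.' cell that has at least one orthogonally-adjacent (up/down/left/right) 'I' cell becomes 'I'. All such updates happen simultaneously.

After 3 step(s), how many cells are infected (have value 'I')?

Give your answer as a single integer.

Step 0 (initial): 2 infected
Step 1: +6 new -> 8 infected
Step 2: +8 new -> 16 infected
Step 3: +7 new -> 23 infected

Answer: 23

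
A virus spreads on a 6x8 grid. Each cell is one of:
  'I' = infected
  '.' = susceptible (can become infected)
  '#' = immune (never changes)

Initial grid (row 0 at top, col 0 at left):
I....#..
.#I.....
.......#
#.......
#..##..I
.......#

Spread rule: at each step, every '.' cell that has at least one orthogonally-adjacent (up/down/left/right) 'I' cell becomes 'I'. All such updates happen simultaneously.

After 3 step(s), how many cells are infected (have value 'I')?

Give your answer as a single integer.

Step 0 (initial): 3 infected
Step 1: +7 new -> 10 infected
Step 2: +9 new -> 19 infected
Step 3: +9 new -> 28 infected

Answer: 28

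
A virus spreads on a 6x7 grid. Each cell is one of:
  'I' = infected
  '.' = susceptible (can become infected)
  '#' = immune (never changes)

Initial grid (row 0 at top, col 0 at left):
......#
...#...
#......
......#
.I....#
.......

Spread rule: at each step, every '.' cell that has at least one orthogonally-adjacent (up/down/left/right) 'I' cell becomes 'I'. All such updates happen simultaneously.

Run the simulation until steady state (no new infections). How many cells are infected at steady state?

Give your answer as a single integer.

Step 0 (initial): 1 infected
Step 1: +4 new -> 5 infected
Step 2: +6 new -> 11 infected
Step 3: +5 new -> 16 infected
Step 4: +7 new -> 23 infected
Step 5: +5 new -> 28 infected
Step 6: +4 new -> 32 infected
Step 7: +3 new -> 35 infected
Step 8: +2 new -> 37 infected
Step 9: +0 new -> 37 infected

Answer: 37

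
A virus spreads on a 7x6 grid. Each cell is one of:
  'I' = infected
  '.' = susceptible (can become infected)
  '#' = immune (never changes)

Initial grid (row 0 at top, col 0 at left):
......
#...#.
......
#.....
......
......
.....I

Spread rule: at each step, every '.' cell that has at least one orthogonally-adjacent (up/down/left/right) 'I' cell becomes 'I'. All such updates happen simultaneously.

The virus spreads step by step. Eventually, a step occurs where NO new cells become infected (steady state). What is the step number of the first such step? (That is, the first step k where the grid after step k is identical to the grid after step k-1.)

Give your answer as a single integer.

Answer: 12

Derivation:
Step 0 (initial): 1 infected
Step 1: +2 new -> 3 infected
Step 2: +3 new -> 6 infected
Step 3: +4 new -> 10 infected
Step 4: +5 new -> 15 infected
Step 5: +6 new -> 21 infected
Step 6: +5 new -> 26 infected
Step 7: +5 new -> 31 infected
Step 8: +3 new -> 34 infected
Step 9: +3 new -> 37 infected
Step 10: +1 new -> 38 infected
Step 11: +1 new -> 39 infected
Step 12: +0 new -> 39 infected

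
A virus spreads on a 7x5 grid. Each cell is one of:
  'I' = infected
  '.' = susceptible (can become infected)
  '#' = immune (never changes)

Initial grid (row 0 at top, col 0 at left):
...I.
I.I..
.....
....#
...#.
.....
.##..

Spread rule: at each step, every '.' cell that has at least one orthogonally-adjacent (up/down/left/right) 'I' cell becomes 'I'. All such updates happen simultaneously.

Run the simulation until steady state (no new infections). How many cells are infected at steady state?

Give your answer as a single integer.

Answer: 31

Derivation:
Step 0 (initial): 3 infected
Step 1: +7 new -> 10 infected
Step 2: +6 new -> 16 infected
Step 3: +5 new -> 21 infected
Step 4: +3 new -> 24 infected
Step 5: +3 new -> 27 infected
Step 6: +2 new -> 29 infected
Step 7: +2 new -> 31 infected
Step 8: +0 new -> 31 infected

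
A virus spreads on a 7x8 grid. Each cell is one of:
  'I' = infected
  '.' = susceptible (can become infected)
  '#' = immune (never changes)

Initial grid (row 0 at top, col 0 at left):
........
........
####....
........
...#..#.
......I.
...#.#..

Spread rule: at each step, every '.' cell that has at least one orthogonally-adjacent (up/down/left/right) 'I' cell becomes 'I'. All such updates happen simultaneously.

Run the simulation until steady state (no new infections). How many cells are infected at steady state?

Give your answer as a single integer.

Answer: 48

Derivation:
Step 0 (initial): 1 infected
Step 1: +3 new -> 4 infected
Step 2: +4 new -> 8 infected
Step 3: +5 new -> 13 infected
Step 4: +5 new -> 18 infected
Step 5: +8 new -> 26 infected
Step 6: +8 new -> 34 infected
Step 7: +6 new -> 40 infected
Step 8: +3 new -> 43 infected
Step 9: +2 new -> 45 infected
Step 10: +2 new -> 47 infected
Step 11: +1 new -> 48 infected
Step 12: +0 new -> 48 infected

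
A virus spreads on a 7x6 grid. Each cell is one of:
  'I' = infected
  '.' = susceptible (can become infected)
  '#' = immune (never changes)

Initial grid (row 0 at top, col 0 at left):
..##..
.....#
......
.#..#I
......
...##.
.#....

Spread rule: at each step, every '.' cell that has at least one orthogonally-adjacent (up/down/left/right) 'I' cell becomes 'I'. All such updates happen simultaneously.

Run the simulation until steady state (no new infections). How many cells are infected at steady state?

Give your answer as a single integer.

Step 0 (initial): 1 infected
Step 1: +2 new -> 3 infected
Step 2: +3 new -> 6 infected
Step 3: +4 new -> 10 infected
Step 4: +6 new -> 16 infected
Step 5: +7 new -> 23 infected
Step 6: +5 new -> 28 infected
Step 7: +4 new -> 32 infected
Step 8: +2 new -> 34 infected
Step 9: +0 new -> 34 infected

Answer: 34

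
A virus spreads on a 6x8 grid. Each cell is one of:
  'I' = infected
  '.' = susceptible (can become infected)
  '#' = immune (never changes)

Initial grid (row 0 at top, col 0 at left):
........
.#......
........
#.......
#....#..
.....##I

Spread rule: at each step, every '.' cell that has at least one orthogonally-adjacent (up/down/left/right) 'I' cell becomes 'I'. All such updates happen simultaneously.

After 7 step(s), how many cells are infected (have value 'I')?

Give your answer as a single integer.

Answer: 24

Derivation:
Step 0 (initial): 1 infected
Step 1: +1 new -> 2 infected
Step 2: +2 new -> 4 infected
Step 3: +2 new -> 6 infected
Step 4: +3 new -> 9 infected
Step 5: +4 new -> 13 infected
Step 6: +5 new -> 18 infected
Step 7: +6 new -> 24 infected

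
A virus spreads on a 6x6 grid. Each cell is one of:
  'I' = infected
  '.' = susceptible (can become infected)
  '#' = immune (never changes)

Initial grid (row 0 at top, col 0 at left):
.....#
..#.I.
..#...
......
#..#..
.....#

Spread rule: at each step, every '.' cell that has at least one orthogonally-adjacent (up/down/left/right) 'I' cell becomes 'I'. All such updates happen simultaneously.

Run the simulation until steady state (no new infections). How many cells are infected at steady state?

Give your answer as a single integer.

Step 0 (initial): 1 infected
Step 1: +4 new -> 5 infected
Step 2: +4 new -> 9 infected
Step 3: +4 new -> 13 infected
Step 4: +4 new -> 17 infected
Step 5: +5 new -> 22 infected
Step 6: +5 new -> 27 infected
Step 7: +2 new -> 29 infected
Step 8: +1 new -> 30 infected
Step 9: +0 new -> 30 infected

Answer: 30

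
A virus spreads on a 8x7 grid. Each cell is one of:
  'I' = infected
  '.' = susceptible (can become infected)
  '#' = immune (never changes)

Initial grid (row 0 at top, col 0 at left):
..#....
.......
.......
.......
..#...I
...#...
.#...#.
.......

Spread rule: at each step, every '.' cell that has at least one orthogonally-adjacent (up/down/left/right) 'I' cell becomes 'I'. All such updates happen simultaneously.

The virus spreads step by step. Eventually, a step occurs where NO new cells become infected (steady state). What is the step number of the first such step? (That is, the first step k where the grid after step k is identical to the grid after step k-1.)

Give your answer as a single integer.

Step 0 (initial): 1 infected
Step 1: +3 new -> 4 infected
Step 2: +5 new -> 9 infected
Step 3: +6 new -> 15 infected
Step 4: +6 new -> 21 infected
Step 5: +6 new -> 27 infected
Step 6: +6 new -> 33 infected
Step 7: +7 new -> 40 infected
Step 8: +5 new -> 45 infected
Step 9: +4 new -> 49 infected
Step 10: +2 new -> 51 infected
Step 11: +0 new -> 51 infected

Answer: 11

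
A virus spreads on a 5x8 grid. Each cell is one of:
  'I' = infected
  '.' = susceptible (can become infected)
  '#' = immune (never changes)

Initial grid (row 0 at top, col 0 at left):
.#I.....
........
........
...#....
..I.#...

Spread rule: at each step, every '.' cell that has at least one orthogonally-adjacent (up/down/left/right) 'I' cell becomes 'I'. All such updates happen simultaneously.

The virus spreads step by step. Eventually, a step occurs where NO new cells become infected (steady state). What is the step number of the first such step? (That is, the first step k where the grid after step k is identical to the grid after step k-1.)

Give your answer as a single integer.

Step 0 (initial): 2 infected
Step 1: +5 new -> 7 infected
Step 2: +6 new -> 13 infected
Step 3: +6 new -> 19 infected
Step 4: +5 new -> 24 infected
Step 5: +4 new -> 28 infected
Step 6: +3 new -> 31 infected
Step 7: +3 new -> 34 infected
Step 8: +2 new -> 36 infected
Step 9: +1 new -> 37 infected
Step 10: +0 new -> 37 infected

Answer: 10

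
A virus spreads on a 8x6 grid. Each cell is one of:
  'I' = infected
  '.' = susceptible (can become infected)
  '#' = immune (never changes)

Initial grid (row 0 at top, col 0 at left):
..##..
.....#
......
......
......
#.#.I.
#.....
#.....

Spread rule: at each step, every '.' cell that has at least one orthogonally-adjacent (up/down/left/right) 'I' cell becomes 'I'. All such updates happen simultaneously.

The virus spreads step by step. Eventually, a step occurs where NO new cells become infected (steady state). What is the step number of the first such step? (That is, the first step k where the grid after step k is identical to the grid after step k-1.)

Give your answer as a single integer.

Answer: 10

Derivation:
Step 0 (initial): 1 infected
Step 1: +4 new -> 5 infected
Step 2: +6 new -> 11 infected
Step 3: +7 new -> 18 infected
Step 4: +7 new -> 25 infected
Step 5: +7 new -> 32 infected
Step 6: +4 new -> 36 infected
Step 7: +2 new -> 38 infected
Step 8: +2 new -> 40 infected
Step 9: +1 new -> 41 infected
Step 10: +0 new -> 41 infected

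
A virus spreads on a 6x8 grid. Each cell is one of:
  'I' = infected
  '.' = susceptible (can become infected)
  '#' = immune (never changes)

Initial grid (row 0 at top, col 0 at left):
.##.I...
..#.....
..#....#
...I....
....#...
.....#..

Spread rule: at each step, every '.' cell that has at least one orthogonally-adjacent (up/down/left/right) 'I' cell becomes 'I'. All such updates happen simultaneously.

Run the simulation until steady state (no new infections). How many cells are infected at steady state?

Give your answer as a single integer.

Answer: 41

Derivation:
Step 0 (initial): 2 infected
Step 1: +7 new -> 9 infected
Step 2: +8 new -> 17 infected
Step 3: +10 new -> 27 infected
Step 4: +8 new -> 35 infected
Step 5: +4 new -> 39 infected
Step 6: +2 new -> 41 infected
Step 7: +0 new -> 41 infected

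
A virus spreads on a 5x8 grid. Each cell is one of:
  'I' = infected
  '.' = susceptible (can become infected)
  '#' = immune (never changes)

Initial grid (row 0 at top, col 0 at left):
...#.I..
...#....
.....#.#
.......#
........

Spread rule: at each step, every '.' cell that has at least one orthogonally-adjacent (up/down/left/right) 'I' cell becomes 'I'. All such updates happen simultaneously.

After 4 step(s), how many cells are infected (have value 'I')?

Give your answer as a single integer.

Step 0 (initial): 1 infected
Step 1: +3 new -> 4 infected
Step 2: +3 new -> 7 infected
Step 3: +3 new -> 10 infected
Step 4: +3 new -> 13 infected

Answer: 13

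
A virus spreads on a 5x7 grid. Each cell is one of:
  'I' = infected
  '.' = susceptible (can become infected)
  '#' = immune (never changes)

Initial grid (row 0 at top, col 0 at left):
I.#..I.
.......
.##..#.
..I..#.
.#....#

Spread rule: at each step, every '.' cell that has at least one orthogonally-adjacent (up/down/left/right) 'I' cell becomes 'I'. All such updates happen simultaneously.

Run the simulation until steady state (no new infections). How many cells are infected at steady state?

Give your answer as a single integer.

Step 0 (initial): 3 infected
Step 1: +8 new -> 11 infected
Step 2: +9 new -> 20 infected
Step 3: +6 new -> 26 infected
Step 4: +2 new -> 28 infected
Step 5: +0 new -> 28 infected

Answer: 28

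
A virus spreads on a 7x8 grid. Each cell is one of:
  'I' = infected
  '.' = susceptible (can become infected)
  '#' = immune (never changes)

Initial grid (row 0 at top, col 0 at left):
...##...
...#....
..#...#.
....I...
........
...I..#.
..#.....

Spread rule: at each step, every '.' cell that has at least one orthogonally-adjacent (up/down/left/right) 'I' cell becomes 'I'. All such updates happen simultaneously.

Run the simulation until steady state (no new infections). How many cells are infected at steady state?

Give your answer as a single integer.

Answer: 49

Derivation:
Step 0 (initial): 2 infected
Step 1: +8 new -> 10 infected
Step 2: +10 new -> 20 infected
Step 3: +8 new -> 28 infected
Step 4: +9 new -> 37 infected
Step 5: +6 new -> 43 infected
Step 6: +4 new -> 47 infected
Step 7: +2 new -> 49 infected
Step 8: +0 new -> 49 infected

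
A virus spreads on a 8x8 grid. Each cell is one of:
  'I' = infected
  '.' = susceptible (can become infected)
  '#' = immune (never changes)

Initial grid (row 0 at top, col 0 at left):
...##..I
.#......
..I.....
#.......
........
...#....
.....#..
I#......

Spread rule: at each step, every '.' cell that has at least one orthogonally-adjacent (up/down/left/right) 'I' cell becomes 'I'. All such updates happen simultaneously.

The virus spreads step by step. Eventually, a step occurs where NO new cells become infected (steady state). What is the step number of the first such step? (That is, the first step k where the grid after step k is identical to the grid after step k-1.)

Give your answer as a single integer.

Answer: 9

Derivation:
Step 0 (initial): 3 infected
Step 1: +7 new -> 10 infected
Step 2: +12 new -> 22 infected
Step 3: +14 new -> 36 infected
Step 4: +7 new -> 43 infected
Step 5: +6 new -> 49 infected
Step 6: +4 new -> 53 infected
Step 7: +3 new -> 56 infected
Step 8: +1 new -> 57 infected
Step 9: +0 new -> 57 infected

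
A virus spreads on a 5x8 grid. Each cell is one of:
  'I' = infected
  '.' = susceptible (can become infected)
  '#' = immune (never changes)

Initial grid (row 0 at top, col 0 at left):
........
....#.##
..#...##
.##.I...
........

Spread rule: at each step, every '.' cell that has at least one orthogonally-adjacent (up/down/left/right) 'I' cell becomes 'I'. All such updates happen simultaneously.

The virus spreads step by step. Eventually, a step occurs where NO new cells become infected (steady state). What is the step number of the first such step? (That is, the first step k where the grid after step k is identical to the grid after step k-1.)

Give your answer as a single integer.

Answer: 8

Derivation:
Step 0 (initial): 1 infected
Step 1: +4 new -> 5 infected
Step 2: +5 new -> 10 infected
Step 3: +5 new -> 15 infected
Step 4: +5 new -> 20 infected
Step 5: +5 new -> 25 infected
Step 6: +5 new -> 30 infected
Step 7: +2 new -> 32 infected
Step 8: +0 new -> 32 infected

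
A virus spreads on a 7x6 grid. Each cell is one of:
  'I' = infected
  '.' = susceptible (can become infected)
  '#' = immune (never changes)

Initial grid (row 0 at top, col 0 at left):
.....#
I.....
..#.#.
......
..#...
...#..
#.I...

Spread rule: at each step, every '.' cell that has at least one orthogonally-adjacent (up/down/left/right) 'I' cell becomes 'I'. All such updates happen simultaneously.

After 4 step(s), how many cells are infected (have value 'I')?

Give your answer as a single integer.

Answer: 28

Derivation:
Step 0 (initial): 2 infected
Step 1: +6 new -> 8 infected
Step 2: +6 new -> 14 infected
Step 3: +8 new -> 22 infected
Step 4: +6 new -> 28 infected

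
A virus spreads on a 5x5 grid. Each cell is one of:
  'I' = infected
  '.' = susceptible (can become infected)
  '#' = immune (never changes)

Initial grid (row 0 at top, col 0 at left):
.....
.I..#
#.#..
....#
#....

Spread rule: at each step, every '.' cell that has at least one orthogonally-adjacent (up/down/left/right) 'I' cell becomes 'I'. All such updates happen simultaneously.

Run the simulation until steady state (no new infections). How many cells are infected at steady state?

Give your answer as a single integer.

Answer: 20

Derivation:
Step 0 (initial): 1 infected
Step 1: +4 new -> 5 infected
Step 2: +4 new -> 9 infected
Step 3: +5 new -> 14 infected
Step 4: +4 new -> 18 infected
Step 5: +1 new -> 19 infected
Step 6: +1 new -> 20 infected
Step 7: +0 new -> 20 infected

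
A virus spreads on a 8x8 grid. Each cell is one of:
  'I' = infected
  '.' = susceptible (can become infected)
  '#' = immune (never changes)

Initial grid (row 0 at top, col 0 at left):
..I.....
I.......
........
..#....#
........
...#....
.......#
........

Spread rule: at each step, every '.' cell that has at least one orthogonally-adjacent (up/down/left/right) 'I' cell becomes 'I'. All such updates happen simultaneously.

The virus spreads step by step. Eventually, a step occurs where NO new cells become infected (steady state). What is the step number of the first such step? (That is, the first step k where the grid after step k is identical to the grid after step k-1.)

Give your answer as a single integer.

Answer: 13

Derivation:
Step 0 (initial): 2 infected
Step 1: +6 new -> 8 infected
Step 2: +5 new -> 13 infected
Step 3: +5 new -> 18 infected
Step 4: +6 new -> 24 infected
Step 5: +8 new -> 32 infected
Step 6: +7 new -> 39 infected
Step 7: +6 new -> 45 infected
Step 8: +5 new -> 50 infected
Step 9: +5 new -> 55 infected
Step 10: +3 new -> 58 infected
Step 11: +1 new -> 59 infected
Step 12: +1 new -> 60 infected
Step 13: +0 new -> 60 infected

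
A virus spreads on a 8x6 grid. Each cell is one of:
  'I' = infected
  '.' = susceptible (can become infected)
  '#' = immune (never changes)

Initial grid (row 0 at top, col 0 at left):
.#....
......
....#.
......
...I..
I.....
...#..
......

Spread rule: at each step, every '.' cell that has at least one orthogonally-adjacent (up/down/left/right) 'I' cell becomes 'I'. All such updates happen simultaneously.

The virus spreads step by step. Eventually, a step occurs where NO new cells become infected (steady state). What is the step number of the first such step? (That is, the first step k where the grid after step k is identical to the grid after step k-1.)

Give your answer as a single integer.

Answer: 7

Derivation:
Step 0 (initial): 2 infected
Step 1: +7 new -> 9 infected
Step 2: +10 new -> 19 infected
Step 3: +9 new -> 28 infected
Step 4: +9 new -> 37 infected
Step 5: +7 new -> 44 infected
Step 6: +1 new -> 45 infected
Step 7: +0 new -> 45 infected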